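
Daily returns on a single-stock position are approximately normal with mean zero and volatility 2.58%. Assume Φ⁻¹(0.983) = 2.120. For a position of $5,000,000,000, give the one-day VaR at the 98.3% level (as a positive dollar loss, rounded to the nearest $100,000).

VaR = z·σ = 2.120 × 2.58% = 5.470%.
On $5,000,000,000: 0.05470 × $5,000,000,000 = $273,500,000.

$273,500,000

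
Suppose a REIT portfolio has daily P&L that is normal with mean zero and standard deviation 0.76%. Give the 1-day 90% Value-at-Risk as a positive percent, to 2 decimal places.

At 90% one-sided, z = 1.282.
VaR = z·σ = 1.282 × 0.76% = 0.974%.

0.97%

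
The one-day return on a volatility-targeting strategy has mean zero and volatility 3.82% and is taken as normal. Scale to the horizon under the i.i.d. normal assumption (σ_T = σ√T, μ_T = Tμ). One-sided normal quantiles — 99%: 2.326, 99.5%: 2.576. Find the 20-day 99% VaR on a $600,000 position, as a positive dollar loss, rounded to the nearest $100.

$238,400

σ_{20d} = 3.82% × √20 = 17.084%.
VaR = 2.326 × 17.084% = 39.737%.
On $600,000: 0.39737 × $600,000 = $238,422.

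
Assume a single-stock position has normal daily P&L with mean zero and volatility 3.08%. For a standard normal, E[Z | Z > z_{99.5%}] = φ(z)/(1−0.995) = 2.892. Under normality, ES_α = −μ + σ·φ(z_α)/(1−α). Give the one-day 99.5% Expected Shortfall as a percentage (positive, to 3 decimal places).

ES = 3.08% × 2.892 = 8.907%.

8.907%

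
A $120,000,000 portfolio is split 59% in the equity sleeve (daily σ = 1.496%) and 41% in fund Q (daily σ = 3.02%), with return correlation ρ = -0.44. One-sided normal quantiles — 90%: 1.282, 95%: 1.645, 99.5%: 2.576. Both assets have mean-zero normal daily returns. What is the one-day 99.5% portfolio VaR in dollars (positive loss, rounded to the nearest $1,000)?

$3,592,000

σ_p² = 0.59²·1.496² + 0.41²·3.02² + 2·-0.44·0.59·0.41·1.496·3.02 = 1.3505 (%²).
σ_p = √1.3505 = 1.162%.
VaR = 2.576 × 1.162% = 2.993%; on $120,000,000 that is $3,591,600.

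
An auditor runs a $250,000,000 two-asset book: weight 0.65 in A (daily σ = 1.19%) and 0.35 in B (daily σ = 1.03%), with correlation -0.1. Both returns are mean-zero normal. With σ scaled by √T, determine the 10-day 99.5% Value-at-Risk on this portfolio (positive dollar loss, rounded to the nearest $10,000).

$16,700,000

σ_p = √(0.65²·1.19² + 0.35²·1.03² + 2·-0.1·0.65·0.35·1.19·1.03) = 0.820%.
σ_{10d} = 0.820% × √10 = 2.593%.
z(99.5%) = 2.576.
VaR = 2.576 × 2.593% = 6.680%; on $250,000,000 that is $16,700,000.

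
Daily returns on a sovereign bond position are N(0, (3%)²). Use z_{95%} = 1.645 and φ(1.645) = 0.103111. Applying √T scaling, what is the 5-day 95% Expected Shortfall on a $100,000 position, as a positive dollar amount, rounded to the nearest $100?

σ_{5d} = 3% × √5 = 6.708%.
ES multiplier = φ(z)/(1−α) = 0.103111/0.05 = 2.062.
ES = 6.708% × 2.062 = 13.832%; on $100,000: $13,832.

$13,800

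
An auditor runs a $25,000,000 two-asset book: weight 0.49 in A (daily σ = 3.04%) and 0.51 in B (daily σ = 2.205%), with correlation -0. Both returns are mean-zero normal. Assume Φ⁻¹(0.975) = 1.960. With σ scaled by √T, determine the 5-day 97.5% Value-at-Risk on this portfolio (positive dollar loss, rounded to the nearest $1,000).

$2,045,000

σ_p = √(0.49²·3.04² + 0.51²·2.205² + 2·-0·0.49·0.51·3.04·2.205) = 1.866%.
σ_{5d} = 1.866% × √5 = 4.173%.
VaR = 1.960 × 4.173% = 8.179%; on $25,000,000 that is $2,044,750.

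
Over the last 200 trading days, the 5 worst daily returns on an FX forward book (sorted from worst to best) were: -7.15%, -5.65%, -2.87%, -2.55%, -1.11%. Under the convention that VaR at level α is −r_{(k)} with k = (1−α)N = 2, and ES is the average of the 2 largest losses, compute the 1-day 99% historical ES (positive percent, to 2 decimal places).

The 2 worst returns sum to -12.80%.
ES = −(-12.80%) / 2 = 6.4% ≈ 6.40%.

6.40%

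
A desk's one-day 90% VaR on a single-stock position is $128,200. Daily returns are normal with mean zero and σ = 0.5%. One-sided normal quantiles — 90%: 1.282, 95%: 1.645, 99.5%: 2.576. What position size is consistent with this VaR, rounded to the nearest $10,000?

$20,000,000

VaR as a fraction of value: z·σ = 1.282 × 0.5% = 0.641%.
Position = $128,200 / 0.00641 = $20,000,000.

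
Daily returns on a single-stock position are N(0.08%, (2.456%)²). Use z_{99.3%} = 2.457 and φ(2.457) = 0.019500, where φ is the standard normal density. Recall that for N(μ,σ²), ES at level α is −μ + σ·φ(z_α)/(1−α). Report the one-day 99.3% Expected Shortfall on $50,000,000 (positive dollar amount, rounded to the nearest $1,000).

Tail multiplier: φ(z)/(1−α) = 0.019500 / 0.007 = 2.786.
ES = −(0.08%) + 2.456% × 2.786 = 6.762%.
On $50,000,000: 0.06762 × $50,000,000 = $3,381,000.

$3,381,000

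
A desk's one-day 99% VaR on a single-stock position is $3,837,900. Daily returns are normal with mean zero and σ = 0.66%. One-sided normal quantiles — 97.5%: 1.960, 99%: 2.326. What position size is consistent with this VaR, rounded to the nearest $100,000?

VaR as a fraction of value: z·σ = 2.326 × 0.66% = 1.53516%.
Position = $3,837,900 / 0.0153516 = $250,000,000.

$250,000,000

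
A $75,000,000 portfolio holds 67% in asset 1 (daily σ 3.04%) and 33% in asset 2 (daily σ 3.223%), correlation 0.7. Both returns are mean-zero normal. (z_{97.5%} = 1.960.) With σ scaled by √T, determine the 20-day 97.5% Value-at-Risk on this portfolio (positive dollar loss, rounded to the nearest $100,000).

σ_p = √(0.67²·3.04² + 0.33²·3.223² + 2·0.7·0.67·0.33·3.04·3.223) = 2.883%.
σ_{20d} = 2.883% × √20 = 12.893%.
VaR = 1.960 × 12.893% = 25.270%; on $75,000,000 that is $18,952,500.

$19,000,000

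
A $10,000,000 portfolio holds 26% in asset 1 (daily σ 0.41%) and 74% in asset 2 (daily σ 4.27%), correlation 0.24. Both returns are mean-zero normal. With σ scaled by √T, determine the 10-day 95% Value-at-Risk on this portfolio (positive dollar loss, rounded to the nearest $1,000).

$1,658,000

σ_p = √(0.26²·0.41² + 0.74²·4.27² + 2·0.24·0.26·0.74·0.41·4.27) = 3.187%.
σ_{10d} = 3.187% × √10 = 10.078%.
z(95%) = 1.645.
VaR = 1.645 × 10.078% = 16.578%; on $10,000,000 that is $1,657,800.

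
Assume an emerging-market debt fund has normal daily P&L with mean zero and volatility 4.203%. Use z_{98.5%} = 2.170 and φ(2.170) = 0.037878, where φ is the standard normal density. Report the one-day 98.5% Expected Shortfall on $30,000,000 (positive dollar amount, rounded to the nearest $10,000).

Tail multiplier: φ(z)/(1−α) = 0.037878 / 0.015 = 2.525.
ES = 4.203% × 2.525 = 10.613%.
On $30,000,000: 0.10613 × $30,000,000 = $3,183,900.

$3,180,000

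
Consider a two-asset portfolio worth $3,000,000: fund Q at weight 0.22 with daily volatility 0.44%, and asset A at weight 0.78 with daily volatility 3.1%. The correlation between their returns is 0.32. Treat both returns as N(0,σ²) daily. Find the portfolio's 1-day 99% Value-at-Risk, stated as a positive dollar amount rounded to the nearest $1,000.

σ_p² = 0.22²·0.44² + 0.78²·3.1² + 2·0.32·0.22·0.78·0.44·3.1 = 6.0059 (%²).
σ_p = √6.0059 = 2.451%.
At 99%, z = 2.326.
VaR = 2.326 × 2.451% = 5.701%; on $3,000,000 that is $171,030.

$171,000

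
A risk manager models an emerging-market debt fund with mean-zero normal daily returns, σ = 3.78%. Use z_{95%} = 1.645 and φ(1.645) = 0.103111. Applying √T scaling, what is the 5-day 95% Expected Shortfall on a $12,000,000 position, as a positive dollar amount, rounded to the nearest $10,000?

$2,090,000

σ_{5d} = 3.78% × √5 = 8.452%.
ES multiplier = φ(z)/(1−α) = 0.103111/0.05 = 2.062.
ES = 8.452% × 2.062 = 17.428%; on $12,000,000: $2,091,360.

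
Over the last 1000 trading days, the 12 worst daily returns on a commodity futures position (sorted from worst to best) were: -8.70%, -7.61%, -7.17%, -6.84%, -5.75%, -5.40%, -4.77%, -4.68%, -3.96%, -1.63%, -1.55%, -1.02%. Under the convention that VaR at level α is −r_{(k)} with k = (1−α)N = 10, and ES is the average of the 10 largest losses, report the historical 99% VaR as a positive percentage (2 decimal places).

1.63%

k = 10; the 10th lowest return is -1.63%, so VaR = 1.63%.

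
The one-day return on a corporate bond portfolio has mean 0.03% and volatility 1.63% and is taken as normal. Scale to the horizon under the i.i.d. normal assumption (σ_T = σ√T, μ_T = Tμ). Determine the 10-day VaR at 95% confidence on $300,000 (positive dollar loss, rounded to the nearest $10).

$24,540

At 95%, z = 1.645.
σ_{10d} = 1.63% × √10 = 5.155%; μ_{10d} = 10 × 0.03% = 0.300%.
VaR = −(0.300%) + 1.645 × 5.155% = 8.180%.
On $300,000: 0.08180 × $300,000 = $24,540.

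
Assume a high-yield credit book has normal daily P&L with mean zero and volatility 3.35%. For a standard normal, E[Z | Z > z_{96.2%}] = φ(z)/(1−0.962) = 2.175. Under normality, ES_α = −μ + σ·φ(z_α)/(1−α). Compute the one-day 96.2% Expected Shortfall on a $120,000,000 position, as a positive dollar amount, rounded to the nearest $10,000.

ES = 3.35% × 2.175 = 7.286%.
On $120,000,000: 0.07286 × $120,000,000 = $8,743,200.

$8,740,000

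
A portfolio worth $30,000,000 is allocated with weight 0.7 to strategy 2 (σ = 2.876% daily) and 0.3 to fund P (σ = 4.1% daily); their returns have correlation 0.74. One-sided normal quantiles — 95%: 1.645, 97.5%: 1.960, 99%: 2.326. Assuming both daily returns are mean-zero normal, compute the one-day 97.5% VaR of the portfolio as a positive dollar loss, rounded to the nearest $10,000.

σ_p² = 0.7²·2.876² + 0.3²·4.1² + 2·0.74·0.7·0.3·2.876·4.1 = 9.2307 (%²).
σ_p = √9.2307 = 3.038%.
VaR = 1.960 × 3.038% = 5.954%; on $30,000,000 that is $1,786,200.

$1,790,000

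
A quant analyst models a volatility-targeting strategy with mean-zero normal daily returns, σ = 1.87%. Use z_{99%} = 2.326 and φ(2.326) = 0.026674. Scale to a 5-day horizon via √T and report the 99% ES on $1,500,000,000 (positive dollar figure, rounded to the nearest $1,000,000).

σ_{5d} = 1.87% × √5 = 4.181%.
ES multiplier = φ(z)/(1−α) = 0.026674/0.01 = 2.667.
ES = 4.181% × 2.667 = 11.151%; on $1,500,000,000: $167,265,000.

$167,000,000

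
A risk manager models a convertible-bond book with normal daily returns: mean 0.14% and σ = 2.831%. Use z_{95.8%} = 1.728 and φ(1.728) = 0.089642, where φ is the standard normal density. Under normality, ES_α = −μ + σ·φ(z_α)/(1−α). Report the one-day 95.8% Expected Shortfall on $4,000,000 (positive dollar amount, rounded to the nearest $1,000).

$236,000

Tail multiplier: φ(z)/(1−α) = 0.089642 / 0.042 = 2.134.
ES = −(0.14%) + 2.831% × 2.134 = 5.901%.
On $4,000,000: 0.05901 × $4,000,000 = $236,040.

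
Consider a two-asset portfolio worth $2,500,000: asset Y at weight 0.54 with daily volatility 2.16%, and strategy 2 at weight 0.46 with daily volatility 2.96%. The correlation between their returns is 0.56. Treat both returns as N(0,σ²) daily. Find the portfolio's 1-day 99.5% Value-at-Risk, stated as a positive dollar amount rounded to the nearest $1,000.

$144,000

σ_p² = 0.54²·2.16² + 0.46²·2.96² + 2·0.56·0.54·0.46·2.16·2.96 = 4.9932 (%²).
σ_p = √4.9932 = 2.235%.
At 99.5%, z = 2.576.
VaR = 2.576 × 2.235% = 5.757%; on $2,500,000 that is $143,925.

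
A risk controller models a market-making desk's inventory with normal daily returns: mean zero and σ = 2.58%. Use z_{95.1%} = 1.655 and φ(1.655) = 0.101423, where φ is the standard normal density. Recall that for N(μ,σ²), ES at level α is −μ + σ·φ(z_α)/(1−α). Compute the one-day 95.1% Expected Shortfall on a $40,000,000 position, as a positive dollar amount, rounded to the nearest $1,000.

Tail multiplier: φ(z)/(1−α) = 0.101423 / 0.049 = 2.070.
ES = 2.58% × 2.070 = 5.341%.
On $40,000,000: 0.05341 × $40,000,000 = $2,136,400.

$2,136,000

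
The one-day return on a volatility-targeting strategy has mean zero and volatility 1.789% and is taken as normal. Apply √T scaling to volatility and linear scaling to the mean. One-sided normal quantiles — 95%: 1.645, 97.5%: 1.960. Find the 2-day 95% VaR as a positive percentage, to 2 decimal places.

4.16%

σ_{2d} = 1.789% × √2 = 2.530%.
VaR = 1.645 × 2.530% = 4.162%.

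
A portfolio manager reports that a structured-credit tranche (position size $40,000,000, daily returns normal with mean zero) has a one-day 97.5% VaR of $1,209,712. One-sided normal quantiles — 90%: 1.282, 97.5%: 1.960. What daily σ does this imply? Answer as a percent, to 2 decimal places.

1.54%

VaR as a fraction: $1,209,712 / $40,000,000 = 3.024%.
σ = VaR / z = 3.024% / 1.960 = 1.543%.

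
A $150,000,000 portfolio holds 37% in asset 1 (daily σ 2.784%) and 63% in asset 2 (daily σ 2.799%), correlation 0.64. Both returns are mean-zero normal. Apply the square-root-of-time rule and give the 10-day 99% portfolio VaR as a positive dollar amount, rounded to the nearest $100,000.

σ_p = √(0.37²·2.784² + 0.63²·2.799² + 2·0.64·0.37·0.63·2.784·2.799) = 2.549%.
σ_{10d} = 2.549% × √10 = 8.061%.
z(99%) = 2.326.
VaR = 2.326 × 8.061% = 18.750%; on $150,000,000 that is $28,125,000.

$28,100,000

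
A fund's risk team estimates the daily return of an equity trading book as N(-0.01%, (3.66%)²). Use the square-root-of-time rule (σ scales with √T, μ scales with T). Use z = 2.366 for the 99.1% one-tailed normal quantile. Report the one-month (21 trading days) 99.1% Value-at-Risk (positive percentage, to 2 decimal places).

σ_{21d} = 3.66% × √21 = 16.772%; μ_{21d} = 21 × -0.01% = -0.210%.
VaR = −(-0.210%) + 2.366 × 16.772% = 39.893%.

39.89%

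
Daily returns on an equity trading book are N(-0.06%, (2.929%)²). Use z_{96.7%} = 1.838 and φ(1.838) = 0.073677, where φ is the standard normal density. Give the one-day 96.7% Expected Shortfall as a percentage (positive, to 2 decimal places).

Tail multiplier: φ(z)/(1−α) = 0.073677 / 0.033 = 2.233.
ES = −(-0.06%) + 2.929% × 2.233 = 6.600%.

6.60%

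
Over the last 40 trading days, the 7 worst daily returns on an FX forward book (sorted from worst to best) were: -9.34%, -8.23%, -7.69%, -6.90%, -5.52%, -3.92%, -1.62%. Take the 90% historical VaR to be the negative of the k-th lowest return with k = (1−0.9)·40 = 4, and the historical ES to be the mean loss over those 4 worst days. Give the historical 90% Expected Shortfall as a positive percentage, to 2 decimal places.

8.04%

The 4 worst returns sum to -32.16%.
ES = −(-32.16%) / 4 = 8.04%.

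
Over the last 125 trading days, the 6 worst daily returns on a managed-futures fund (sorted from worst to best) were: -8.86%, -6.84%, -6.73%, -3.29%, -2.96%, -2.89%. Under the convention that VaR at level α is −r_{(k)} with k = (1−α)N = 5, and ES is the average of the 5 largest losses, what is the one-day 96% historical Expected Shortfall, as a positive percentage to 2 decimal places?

The 5 worst returns sum to -28.68%.
ES = −(-28.68%) / 5 = 5.736% ≈ 5.74%.

5.74%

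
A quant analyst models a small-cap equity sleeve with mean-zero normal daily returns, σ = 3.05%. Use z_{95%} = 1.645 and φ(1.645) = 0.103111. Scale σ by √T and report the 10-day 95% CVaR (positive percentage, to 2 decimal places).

19.89%

σ_{10d} = 3.05% × √10 = 9.645%.
ES multiplier = φ(z)/(1−α) = 0.103111/0.05 = 2.062.
ES = 9.645% × 2.062 = 19.888%.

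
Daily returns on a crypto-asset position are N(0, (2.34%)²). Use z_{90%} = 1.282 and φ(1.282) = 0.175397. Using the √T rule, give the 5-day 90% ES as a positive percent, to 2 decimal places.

9.18%

σ_{5d} = 2.34% × √5 = 5.232%.
ES multiplier = φ(z)/(1−α) = 0.175397/0.1 = 1.754.
ES = 5.232% × 1.754 = 9.177%.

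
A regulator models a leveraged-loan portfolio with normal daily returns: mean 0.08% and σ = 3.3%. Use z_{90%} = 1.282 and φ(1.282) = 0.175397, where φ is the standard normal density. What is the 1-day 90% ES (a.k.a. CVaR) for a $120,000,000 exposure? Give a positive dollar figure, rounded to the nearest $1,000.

Tail multiplier: φ(z)/(1−α) = 0.175397 / 0.1 = 1.754.
ES = −(0.08%) + 3.3% × 1.754 = 5.708%.
On $120,000,000: 0.05708 × $120,000,000 = $6,849,600.

$6,850,000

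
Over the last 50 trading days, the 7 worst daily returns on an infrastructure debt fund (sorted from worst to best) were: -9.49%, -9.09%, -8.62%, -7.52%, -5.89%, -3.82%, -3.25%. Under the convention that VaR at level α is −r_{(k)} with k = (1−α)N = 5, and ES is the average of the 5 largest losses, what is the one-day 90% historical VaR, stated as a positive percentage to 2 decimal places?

k = 5; the 5th lowest return is -5.89%, so VaR = 5.89%.

5.89%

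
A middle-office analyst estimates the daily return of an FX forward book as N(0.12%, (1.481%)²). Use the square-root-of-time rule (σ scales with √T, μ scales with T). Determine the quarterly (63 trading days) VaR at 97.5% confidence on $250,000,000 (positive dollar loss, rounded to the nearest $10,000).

$38,700,000

At 97.5%, z = 1.960.
σ_{63d} = 1.481% × √63 = 11.755%; μ_{63d} = 63 × 0.12% = 7.560%.
VaR = −(7.560%) + 1.960 × 11.755% = 15.480%.
On $250,000,000: 0.15480 × $250,000,000 = $38,700,000.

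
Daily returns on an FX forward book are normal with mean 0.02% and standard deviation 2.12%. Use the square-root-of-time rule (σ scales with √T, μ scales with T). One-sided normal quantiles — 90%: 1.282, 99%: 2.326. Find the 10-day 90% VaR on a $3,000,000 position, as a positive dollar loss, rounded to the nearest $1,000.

$252,000

σ_{10d} = 2.12% × √10 = 6.704%; μ_{10d} = 10 × 0.02% = 0.200%.
VaR = −(0.200%) + 1.282 × 6.704% = 8.395%.
On $3,000,000: 0.08395 × $3,000,000 = $251,850.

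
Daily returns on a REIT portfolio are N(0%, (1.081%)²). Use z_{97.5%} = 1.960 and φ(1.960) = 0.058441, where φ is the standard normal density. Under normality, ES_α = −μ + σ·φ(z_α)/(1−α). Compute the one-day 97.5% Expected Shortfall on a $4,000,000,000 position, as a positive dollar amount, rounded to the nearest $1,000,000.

$101,000,000

Tail multiplier: φ(z)/(1−α) = 0.058441 / 0.025 = 2.338.
ES = 1.081% × 2.338 = 2.527%.
On $4,000,000,000: 0.02527 × $4,000,000,000 = $101,080,000.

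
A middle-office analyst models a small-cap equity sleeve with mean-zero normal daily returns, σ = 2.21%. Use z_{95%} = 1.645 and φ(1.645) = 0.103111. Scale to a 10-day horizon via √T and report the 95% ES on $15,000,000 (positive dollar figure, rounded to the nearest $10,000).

$2,160,000

σ_{10d} = 2.21% × √10 = 6.989%.
ES multiplier = φ(z)/(1−α) = 0.103111/0.05 = 2.062.
ES = 6.989% × 2.062 = 14.411%; on $15,000,000: $2,161,650.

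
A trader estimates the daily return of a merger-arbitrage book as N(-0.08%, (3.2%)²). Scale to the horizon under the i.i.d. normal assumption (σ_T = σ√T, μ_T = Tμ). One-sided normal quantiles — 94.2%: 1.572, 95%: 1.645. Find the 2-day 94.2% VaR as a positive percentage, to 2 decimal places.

7.27%

σ_{2d} = 3.2% × √2 = 4.525%; μ_{2d} = 2 × -0.08% = -0.160%.
VaR = −(-0.160%) + 1.572 × 4.525% = 7.273%.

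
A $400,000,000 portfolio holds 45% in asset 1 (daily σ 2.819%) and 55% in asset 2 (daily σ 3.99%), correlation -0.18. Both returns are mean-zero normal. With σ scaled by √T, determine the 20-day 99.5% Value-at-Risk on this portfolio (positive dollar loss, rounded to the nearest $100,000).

$107,300,000

σ_p = √(0.45²·2.819² + 0.55²·3.99² + 2·-0.18·0.45·0.55·2.819·3.99) = 2.329%.
σ_{20d} = 2.329% × √20 = 10.416%.
z(99.5%) = 2.576.
VaR = 2.576 × 10.416% = 26.832%; on $400,000,000 that is $107,328,000.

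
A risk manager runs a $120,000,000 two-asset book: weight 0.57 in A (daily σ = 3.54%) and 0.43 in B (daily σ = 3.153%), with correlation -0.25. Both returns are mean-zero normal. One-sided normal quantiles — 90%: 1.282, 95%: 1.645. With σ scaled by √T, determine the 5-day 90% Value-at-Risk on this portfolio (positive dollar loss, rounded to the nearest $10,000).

$7,330,000

σ_p = √(0.57²·3.54² + 0.43²·3.153² + 2·-0.25·0.57·0.43·3.54·3.153) = 2.131%.
σ_{5d} = 2.131% × √5 = 4.765%.
VaR = 1.282 × 4.765% = 6.109%; on $120,000,000 that is $7,330,800.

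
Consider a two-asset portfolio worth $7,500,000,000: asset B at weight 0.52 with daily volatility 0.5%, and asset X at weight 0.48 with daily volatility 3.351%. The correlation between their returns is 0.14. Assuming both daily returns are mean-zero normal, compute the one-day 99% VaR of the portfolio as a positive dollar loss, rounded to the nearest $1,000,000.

σ_p² = 0.52²·0.5² + 0.48²·3.351² + 2·0.14·0.52·0.48·0.5·3.351 = 2.7719 (%²).
σ_p = √2.7719 = 1.665%.
At 99%, z = 2.326.
VaR = 2.326 × 1.665% = 3.873%; on $7,500,000,000 that is $290,475,000.

$290,000,000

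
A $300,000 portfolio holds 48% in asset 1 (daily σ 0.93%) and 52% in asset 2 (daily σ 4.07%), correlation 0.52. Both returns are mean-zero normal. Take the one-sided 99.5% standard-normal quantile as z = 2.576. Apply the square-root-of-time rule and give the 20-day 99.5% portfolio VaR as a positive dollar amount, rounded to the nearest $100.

$82,200

σ_p = √(0.48²·0.93² + 0.52²·4.07² + 2·0.52·0.48·0.52·0.93·4.07) = 2.379%.
σ_{20d} = 2.379% × √20 = 10.639%.
VaR = 2.576 × 10.639% = 27.406%; on $300,000 that is $82,218.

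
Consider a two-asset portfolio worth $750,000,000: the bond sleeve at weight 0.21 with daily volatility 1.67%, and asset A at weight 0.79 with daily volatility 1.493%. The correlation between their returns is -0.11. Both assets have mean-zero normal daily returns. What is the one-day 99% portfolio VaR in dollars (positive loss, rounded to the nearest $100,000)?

σ_p² = 0.21²·1.67² + 0.79²·1.493² + 2·-0.11·0.21·0.79·1.67·1.493 = 1.4231 (%²).
σ_p = √1.4231 = 1.193%.
At 99%, z = 2.326.
VaR = 2.326 × 1.193% = 2.775%; on $750,000,000 that is $20,812,500.

$20,800,000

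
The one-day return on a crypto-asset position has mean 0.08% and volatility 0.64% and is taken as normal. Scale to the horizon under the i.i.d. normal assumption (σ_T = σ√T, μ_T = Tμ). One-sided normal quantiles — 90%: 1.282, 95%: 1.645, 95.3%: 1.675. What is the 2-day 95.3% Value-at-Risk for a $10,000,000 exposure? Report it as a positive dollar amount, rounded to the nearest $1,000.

σ_{2d} = 0.64% × √2 = 0.905%; μ_{2d} = 2 × 0.08% = 0.160%.
VaR = −(0.160%) + 1.675 × 0.905% = 1.356%.
On $10,000,000: 0.01356 × $10,000,000 = $135,600.

$136,000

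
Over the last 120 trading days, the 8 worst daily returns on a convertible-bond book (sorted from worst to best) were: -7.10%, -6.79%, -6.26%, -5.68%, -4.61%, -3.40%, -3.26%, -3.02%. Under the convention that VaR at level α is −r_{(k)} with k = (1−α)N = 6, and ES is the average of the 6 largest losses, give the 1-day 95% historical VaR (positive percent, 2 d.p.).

3.40%

k = 6; the 6th lowest return is -3.40%, so VaR = 3.40%.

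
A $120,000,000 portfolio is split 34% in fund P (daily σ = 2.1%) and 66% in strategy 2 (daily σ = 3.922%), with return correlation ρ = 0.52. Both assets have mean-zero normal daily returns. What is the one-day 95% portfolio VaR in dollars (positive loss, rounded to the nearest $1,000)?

$5,965,000

σ_p² = 0.34²·2.1² + 0.66²·3.922² + 2·0.52·0.34·0.66·2.1·3.922 = 9.1324 (%²).
σ_p = √9.1324 = 3.022%.
At 95%, z = 1.645.
VaR = 1.645 × 3.022% = 4.971%; on $120,000,000 that is $5,965,200.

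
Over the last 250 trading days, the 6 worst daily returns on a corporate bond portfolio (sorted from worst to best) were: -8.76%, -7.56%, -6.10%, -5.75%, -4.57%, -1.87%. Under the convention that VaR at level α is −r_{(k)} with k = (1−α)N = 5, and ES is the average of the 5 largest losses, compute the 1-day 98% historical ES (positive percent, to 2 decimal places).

6.55%

The 5 worst returns sum to -32.74%.
ES = −(-32.74%) / 5 = 6.548% ≈ 6.55%.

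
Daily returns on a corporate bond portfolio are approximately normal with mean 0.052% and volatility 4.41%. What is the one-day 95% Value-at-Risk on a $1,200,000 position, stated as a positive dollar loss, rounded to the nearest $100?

At 95% one-sided, z = 1.645.
VaR = −μ + z·σ = −(0.052%) + 1.645 × 4.41% = 7.202%.
On $1,200,000: 0.07202 × $1,200,000 = $86,424.

$86,400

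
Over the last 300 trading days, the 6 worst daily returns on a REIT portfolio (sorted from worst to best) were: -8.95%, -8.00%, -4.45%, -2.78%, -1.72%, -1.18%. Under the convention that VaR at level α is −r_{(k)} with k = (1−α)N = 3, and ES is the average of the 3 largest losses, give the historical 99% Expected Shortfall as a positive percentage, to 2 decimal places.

7.13%

The 3 worst returns sum to -21.40%.
ES = −(-21.40%) / 3 = 7.1333…% ≈ 7.13%.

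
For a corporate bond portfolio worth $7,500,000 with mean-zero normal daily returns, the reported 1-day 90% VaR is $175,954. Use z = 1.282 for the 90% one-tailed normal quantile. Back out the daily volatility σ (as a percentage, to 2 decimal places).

VaR as a fraction: $175,954 / $7,500,000 = 2.346%.
σ = VaR / z = 2.346% / 1.282 = 1.830%.

1.83%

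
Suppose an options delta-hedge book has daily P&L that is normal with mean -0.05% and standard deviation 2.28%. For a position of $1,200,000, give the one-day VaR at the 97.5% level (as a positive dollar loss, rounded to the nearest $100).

At 97.5% one-sided, z = 1.960.
VaR = −μ + z·σ = −(-0.05%) + 1.960 × 2.28% = 4.519%.
On $1,200,000: 0.04519 × $1,200,000 = $54,228.

$54,200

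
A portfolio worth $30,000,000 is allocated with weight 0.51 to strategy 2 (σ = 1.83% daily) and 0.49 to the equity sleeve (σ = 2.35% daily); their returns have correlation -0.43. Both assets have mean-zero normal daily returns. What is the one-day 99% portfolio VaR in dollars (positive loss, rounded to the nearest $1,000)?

σ_p² = 0.51²·1.83² + 0.49²·2.35² + 2·-0.43·0.51·0.49·1.83·2.35 = 1.2728 (%²).
σ_p = √1.2728 = 1.128%.
At 99%, z = 2.326.
VaR = 2.326 × 1.128% = 2.624%; on $30,000,000 that is $787,200.

$787,000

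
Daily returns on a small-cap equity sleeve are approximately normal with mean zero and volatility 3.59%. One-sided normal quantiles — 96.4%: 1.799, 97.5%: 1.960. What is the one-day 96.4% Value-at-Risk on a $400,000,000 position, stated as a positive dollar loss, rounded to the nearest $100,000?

$25,800,000

VaR = z·σ = 1.799 × 3.59% = 6.458%.
On $400,000,000: 0.06458 × $400,000,000 = $25,832,000.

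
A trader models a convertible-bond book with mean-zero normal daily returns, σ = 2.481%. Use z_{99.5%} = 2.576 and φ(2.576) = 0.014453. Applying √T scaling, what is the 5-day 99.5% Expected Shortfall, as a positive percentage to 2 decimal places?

σ_{5d} = 2.481% × √5 = 5.548%.
ES multiplier = φ(z)/(1−α) = 0.014453/0.005 = 2.891.
ES = 5.548% × 2.891 = 16.039%.

16.04%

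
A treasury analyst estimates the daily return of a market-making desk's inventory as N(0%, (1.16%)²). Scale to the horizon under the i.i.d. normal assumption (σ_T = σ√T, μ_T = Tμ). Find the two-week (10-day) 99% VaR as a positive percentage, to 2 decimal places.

At 99%, z = 2.326.
σ_{10d} = 1.16% × √10 = 3.668%.
VaR = 2.326 × 3.668% = 8.532%.

8.53%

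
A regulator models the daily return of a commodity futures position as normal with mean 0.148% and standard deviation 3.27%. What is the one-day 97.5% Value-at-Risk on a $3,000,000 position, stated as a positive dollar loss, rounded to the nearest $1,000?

$188,000

At 97.5% one-sided, z = 1.960.
VaR = −μ + z·σ = −(0.148%) + 1.960 × 3.27% = 6.261%.
On $3,000,000: 0.06261 × $3,000,000 = $187,830.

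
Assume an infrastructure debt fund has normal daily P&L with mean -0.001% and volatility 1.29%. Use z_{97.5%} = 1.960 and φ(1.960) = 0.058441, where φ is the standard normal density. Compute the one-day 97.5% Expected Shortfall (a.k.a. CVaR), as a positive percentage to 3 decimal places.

Tail multiplier: φ(z)/(1−α) = 0.058441 / 0.025 = 2.338.
ES = −(-0.001%) + 1.29% × 2.338 = 3.017%.

3.017%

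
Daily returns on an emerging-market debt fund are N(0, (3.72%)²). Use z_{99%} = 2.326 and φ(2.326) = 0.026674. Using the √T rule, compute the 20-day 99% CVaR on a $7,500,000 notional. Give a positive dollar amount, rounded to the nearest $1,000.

$3,328,000

σ_{20d} = 3.72% × √20 = 16.636%.
ES multiplier = φ(z)/(1−α) = 0.026674/0.01 = 2.667.
ES = 16.636% × 2.667 = 44.368%; on $7,500,000: $3,327,600.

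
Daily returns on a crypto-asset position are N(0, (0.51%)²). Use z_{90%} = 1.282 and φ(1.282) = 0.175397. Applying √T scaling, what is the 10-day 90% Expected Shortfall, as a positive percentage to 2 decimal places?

σ_{10d} = 0.51% × √10 = 1.613%.
ES multiplier = φ(z)/(1−α) = 0.175397/0.1 = 1.754.
ES = 1.613% × 1.754 = 2.829%.

2.83%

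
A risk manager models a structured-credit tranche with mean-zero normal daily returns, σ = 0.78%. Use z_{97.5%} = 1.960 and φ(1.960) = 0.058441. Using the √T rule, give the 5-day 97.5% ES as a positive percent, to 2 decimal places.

σ_{5d} = 0.78% × √5 = 1.744%.
ES multiplier = φ(z)/(1−α) = 0.058441/0.025 = 2.338.
ES = 1.744% × 2.338 = 4.077%.

4.08%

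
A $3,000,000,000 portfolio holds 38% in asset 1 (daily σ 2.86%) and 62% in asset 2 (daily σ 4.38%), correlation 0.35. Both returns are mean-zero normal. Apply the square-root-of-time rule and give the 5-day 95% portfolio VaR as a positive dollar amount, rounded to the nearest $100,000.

σ_p = √(0.38²·2.86² + 0.62²·4.38² + 2·0.35·0.38·0.62·2.86·4.38) = 3.259%.
σ_{5d} = 3.259% × √5 = 7.287%.
z(95%) = 1.645.
VaR = 1.645 × 7.287% = 11.987%; on $3,000,000,000 that is $359,610,000.

$359,600,000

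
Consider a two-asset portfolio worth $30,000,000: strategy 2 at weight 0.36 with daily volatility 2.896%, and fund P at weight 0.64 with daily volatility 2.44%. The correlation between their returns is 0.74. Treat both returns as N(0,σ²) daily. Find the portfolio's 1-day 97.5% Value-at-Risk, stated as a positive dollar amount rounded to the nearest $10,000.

σ_p² = 0.36²·2.896² + 0.64²·2.44² + 2·0.74·0.36·0.64·2.896·2.44 = 5.9351 (%²).
σ_p = √5.9351 = 2.436%.
At 97.5%, z = 1.960.
VaR = 1.960 × 2.436% = 4.775%; on $30,000,000 that is $1,432,500.

$1,430,000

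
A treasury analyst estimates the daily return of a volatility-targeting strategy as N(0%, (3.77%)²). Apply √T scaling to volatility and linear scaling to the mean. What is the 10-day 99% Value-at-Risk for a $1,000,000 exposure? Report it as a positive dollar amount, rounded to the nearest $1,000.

At 99%, z = 2.326.
σ_{10d} = 3.77% × √10 = 11.922%.
VaR = 2.326 × 11.922% = 27.731%.
On $1,000,000: 0.27731 × $1,000,000 = $277,310.

$277,000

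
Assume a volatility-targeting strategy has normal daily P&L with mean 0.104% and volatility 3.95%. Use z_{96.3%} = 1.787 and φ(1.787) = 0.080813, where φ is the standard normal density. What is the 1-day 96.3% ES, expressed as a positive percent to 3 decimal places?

Tail multiplier: φ(z)/(1−α) = 0.080813 / 0.037 = 2.184.
ES = −(0.104%) + 3.95% × 2.184 = 8.523%.

8.523%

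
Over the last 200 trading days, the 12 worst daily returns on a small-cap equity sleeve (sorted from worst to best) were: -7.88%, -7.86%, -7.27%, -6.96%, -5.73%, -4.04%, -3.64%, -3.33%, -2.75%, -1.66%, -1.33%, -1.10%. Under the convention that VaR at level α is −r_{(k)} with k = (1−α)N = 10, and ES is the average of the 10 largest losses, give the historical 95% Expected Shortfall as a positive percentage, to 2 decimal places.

5.11%

The 10 worst returns sum to -51.12%.
ES = −(-51.12%) / 10 = 5.112% ≈ 5.11%.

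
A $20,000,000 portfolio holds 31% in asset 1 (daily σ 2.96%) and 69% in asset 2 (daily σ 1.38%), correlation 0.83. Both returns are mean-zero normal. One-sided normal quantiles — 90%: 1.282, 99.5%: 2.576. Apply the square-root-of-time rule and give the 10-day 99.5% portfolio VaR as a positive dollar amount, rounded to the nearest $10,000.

$2,910,000

σ_p = √(0.31²·2.96² + 0.69²·1.38² + 2·0.83·0.31·0.69·2.96·1.38) = 1.789%.
σ_{10d} = 1.789% × √10 = 5.657%.
VaR = 2.576 × 5.657% = 14.572%; on $20,000,000 that is $2,914,400.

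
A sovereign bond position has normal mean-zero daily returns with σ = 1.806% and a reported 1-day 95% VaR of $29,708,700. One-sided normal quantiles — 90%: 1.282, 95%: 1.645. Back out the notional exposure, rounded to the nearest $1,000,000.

VaR as a fraction of value: z·σ = 1.645 × 1.806% = 2.97087%.
Position = $29,708,700 / 0.0297087 = $1,000,000,000.

$1,000,000,000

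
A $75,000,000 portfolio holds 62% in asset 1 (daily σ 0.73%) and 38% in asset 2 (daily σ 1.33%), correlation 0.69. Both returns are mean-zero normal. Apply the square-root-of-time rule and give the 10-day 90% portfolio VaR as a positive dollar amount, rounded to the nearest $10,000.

$2,680,000

σ_p = √(0.62²·0.73² + 0.38²·1.33² + 2·0.69·0.62·0.38·0.73·1.33) = 0.881%.
σ_{10d} = 0.881% × √10 = 2.786%.
z(90%) = 1.282.
VaR = 1.282 × 2.786% = 3.572%; on $75,000,000 that is $2,679,000.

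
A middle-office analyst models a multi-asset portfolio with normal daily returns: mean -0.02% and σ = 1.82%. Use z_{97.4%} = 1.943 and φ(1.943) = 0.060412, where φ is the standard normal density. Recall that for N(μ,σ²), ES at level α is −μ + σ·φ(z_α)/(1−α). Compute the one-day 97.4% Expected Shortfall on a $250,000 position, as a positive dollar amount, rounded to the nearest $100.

$10,600

Tail multiplier: φ(z)/(1−α) = 0.060412 / 0.026 = 2.324.
ES = −(-0.02%) + 1.82% × 2.324 = 4.250%.
On $250,000: 0.04250 × $250,000 = $10,625.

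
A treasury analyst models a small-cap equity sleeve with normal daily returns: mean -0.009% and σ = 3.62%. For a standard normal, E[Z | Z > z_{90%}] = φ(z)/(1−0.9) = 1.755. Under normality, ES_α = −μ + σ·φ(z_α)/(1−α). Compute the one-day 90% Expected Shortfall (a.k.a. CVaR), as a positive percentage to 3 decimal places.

6.362%

ES = −(-0.009%) + 3.62% × 1.755 = 6.362%.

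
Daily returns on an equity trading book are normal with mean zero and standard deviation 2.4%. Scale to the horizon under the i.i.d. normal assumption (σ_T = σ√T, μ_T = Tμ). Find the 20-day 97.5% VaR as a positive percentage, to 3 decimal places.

At 97.5%, z = 1.960.
σ_{20d} = 2.4% × √20 = 10.733%.
VaR = 1.960 × 10.733% = 21.037%.

21.037%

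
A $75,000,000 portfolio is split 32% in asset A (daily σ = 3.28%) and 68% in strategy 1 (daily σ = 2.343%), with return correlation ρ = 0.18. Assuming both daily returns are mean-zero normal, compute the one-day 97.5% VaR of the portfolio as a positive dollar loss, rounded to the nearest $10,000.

$3,030,000

σ_p² = 0.32²·3.28² + 0.68²·2.343² + 2·0.18·0.32·0.68·3.28·2.343 = 4.2421 (%²).
σ_p = √4.2421 = 2.060%.
At 97.5%, z = 1.960.
VaR = 1.960 × 2.060% = 4.038%; on $75,000,000 that is $3,028,500.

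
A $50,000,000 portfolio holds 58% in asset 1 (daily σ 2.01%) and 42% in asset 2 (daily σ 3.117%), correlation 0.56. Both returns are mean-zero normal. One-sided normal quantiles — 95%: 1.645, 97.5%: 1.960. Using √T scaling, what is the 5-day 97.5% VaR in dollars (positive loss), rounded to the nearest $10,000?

$4,790,000

σ_p = √(0.58²·2.01² + 0.42²·3.117² + 2·0.56·0.58·0.42·2.01·3.117) = 2.187%.
σ_{5d} = 2.187% × √5 = 4.890%.
VaR = 1.960 × 4.890% = 9.584%; on $50,000,000 that is $4,792,000.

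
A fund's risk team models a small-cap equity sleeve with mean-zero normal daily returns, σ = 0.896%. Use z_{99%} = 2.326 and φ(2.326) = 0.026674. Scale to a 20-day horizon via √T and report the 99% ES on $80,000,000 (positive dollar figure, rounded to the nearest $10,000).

σ_{20d} = 0.896% × √20 = 4.007%.
ES multiplier = φ(z)/(1−α) = 0.026674/0.01 = 2.667.
ES = 4.007% × 2.667 = 10.687%; on $80,000,000: $8,549,600.

$8,550,000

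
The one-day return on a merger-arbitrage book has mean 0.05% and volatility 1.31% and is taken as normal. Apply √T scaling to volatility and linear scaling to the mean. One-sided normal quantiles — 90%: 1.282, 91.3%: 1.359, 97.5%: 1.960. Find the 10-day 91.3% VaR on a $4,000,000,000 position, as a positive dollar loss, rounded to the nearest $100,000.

$205,200,000

σ_{10d} = 1.31% × √10 = 4.143%; μ_{10d} = 10 × 0.05% = 0.500%.
VaR = −(0.500%) + 1.359 × 4.143% = 5.130%.
On $4,000,000,000: 0.05130 × $4,000,000,000 = $205,200,000.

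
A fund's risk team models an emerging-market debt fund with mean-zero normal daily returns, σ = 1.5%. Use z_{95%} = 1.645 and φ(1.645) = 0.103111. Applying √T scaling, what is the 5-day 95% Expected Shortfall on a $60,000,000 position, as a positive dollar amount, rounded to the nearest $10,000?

$4,150,000

σ_{5d} = 1.5% × √5 = 3.354%.
ES multiplier = φ(z)/(1−α) = 0.103111/0.05 = 2.062.
ES = 3.354% × 2.062 = 6.916%; on $60,000,000: $4,149,600.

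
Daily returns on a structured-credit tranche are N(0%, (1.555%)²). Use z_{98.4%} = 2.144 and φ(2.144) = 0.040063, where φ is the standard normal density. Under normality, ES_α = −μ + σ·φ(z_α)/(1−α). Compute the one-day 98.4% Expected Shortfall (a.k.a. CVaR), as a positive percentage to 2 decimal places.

3.89%

Tail multiplier: φ(z)/(1−α) = 0.040063 / 0.016 = 2.504.
ES = 1.555% × 2.504 = 3.894%.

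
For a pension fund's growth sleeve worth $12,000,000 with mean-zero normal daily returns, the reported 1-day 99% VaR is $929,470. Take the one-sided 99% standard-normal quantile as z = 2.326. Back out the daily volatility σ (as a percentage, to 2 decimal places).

3.33%

VaR as a fraction: $929,470 / $12,000,000 = 7.746%.
σ = VaR / z = 7.746% / 2.326 = 3.330%.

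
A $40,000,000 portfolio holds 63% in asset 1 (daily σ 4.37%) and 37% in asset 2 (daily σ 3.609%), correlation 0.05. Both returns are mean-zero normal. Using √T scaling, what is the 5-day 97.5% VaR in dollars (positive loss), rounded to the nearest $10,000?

$5,470,000

σ_p = √(0.63²·4.37² + 0.37²·3.609² + 2·0.05·0.63·0.37·4.37·3.609) = 3.119%.
σ_{5d} = 3.119% × √5 = 6.974%.
z(97.5%) = 1.960.
VaR = 1.960 × 6.974% = 13.669%; on $40,000,000 that is $5,467,600.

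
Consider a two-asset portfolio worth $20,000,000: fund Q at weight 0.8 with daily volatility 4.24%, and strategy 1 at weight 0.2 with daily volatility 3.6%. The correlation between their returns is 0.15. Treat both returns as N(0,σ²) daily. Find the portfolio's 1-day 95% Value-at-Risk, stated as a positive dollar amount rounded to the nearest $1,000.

$1,175,000

σ_p² = 0.8²·4.24² + 0.2²·3.6² + 2·0.15·0.8·0.2·4.24·3.6 = 12.7567 (%²).
σ_p = √12.7567 = 3.572%.
At 95%, z = 1.645.
VaR = 1.645 × 3.572% = 5.876%; on $20,000,000 that is $1,175,200.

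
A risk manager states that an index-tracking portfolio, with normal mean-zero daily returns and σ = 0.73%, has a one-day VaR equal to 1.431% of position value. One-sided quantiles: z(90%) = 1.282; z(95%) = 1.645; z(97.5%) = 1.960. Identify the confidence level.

Implied z = VaR/σ = 1.431 / 0.73 = 1.960.
This matches z(97.5%) = 1.960.

97.5%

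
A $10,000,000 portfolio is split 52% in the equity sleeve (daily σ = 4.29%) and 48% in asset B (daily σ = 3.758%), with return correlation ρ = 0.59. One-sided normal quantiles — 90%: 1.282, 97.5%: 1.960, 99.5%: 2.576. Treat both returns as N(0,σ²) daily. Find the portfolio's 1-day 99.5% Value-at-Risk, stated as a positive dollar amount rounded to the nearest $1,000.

σ_p² = 0.52²·4.29² + 0.48²·3.758² + 2·0.59·0.52·0.48·4.29·3.758 = 12.9786 (%²).
σ_p = √12.9786 = 3.603%.
VaR = 2.576 × 3.603% = 9.281%; on $10,000,000 that is $928,100.

$928,000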